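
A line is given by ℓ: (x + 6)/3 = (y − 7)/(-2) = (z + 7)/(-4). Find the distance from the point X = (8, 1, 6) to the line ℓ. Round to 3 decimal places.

20.022

ℓ has direction (3, -2, -4) through (-6, 7, -7).
Taking (-6, 7, -7) on ℓ with direction v = (3, -2, -4): w = X − (-6, 7, -7) = (14, -6, 13), and w × v = (50, 95, -10).
Distance = |w × v| / |v| = √11625 / √29 ≈ 20.022.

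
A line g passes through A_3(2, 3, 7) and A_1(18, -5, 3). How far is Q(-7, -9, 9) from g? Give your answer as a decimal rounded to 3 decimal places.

14.821

A direction vector for g is A_1 − A_3 = (16, -8, -4).
Taking (2, 3, 7) on g with direction v = (16, -8, -4): w = Q − (2, 3, 7) = (-9, -12, 2), and w × v = (64, -4, 264).
Distance = |w × v| / |v| = √73808 / √336 ≈ 14.821.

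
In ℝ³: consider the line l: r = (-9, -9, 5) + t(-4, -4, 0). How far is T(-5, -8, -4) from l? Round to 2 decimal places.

9.25

Taking (-9, -9, 5) on l with direction v = (-4, -4, 0): w = T − (-9, -9, 5) = (4, 1, -9), and w × v = (-36, 36, -12).
Distance = |w × v| / |v| = √2736 / √32 ≈ 9.25.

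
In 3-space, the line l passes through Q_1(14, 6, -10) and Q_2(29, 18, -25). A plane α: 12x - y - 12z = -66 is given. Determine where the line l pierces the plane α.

(-1, -6, 5)

A direction vector for l is Q_2 − Q_1 = (15, 12, -15).
Substitute r = (14, 6, -10) + t(15, 12, -15) into the plane: 282 + 348t = -66, so t = -1.
Intersection: (14, 6, -10) + (-1)·(15, 12, -15) = (-1, -6, 5).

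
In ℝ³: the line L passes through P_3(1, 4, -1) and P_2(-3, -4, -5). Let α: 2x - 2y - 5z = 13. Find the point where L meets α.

A direction vector for L is P_2 − P_3 = (-4, -8, -4).
Substitute r = (1, 4, -1) + t(-4, -8, -4) into the plane: -1 + 28t = 13, so t = 1/2.
Intersection: (1, 4, -1) + (1/2)·(-4, -8, -4) = (-1, 0, -3).

(-1, 0, -3)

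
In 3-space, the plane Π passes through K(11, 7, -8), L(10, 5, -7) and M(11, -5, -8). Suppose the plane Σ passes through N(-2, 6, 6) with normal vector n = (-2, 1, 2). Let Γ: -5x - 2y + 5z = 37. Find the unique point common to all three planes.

(-3, 4, 6)

KL = (-1, -2, 1), KM = (0, -12, 0); a normal to Π is KL × KM = (12, 0, 12).
Using K: Π has equation 12x + 12z = 36.
Σ: n·r = n·N gives -2x + y + 2z = 22.
Solving the 3×3 linear system 12x + 12z = 36, -2x + y + 2z = 22, -5x - 2y + 5z = 37 (e.g. by elimination or Cramer's rule, determinant = 216) gives (-3, 4, 6).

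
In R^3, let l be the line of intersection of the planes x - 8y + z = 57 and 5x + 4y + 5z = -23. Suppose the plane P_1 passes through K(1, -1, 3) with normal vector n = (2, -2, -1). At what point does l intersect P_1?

(-4, -7, 5)

Direction of l: (1, -8, 1) × (5, 4, 5) = (-44, 0, 44).
A point on l: solving the two plane equations with x = -9 gives (-9, -7, 10).
P_1: n·r = n·K gives 2x - 2y - z = 1.
Substitute r = (-9, -7, 10) + t(-44, 0, 44) into the plane: -14 + (-132)t = 1, so t = -5/44.
Intersection: (-9, -7, 10) + (-5/44)·(-44, 0, 44) = (-4, -7, 5).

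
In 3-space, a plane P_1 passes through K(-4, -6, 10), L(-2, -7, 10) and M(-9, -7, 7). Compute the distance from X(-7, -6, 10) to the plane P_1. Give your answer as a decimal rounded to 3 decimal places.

0.928

KL = (2, -1, 0), KM = (-5, -1, -3); a normal to P_1 is KL × KM = (3, 6, -7).
Using K: P_1 has equation 3x + 6y - 7z = -118.
n·X − d = (3)·(-7) + (6)·(-6) + (-7)·(10) − (-118) = -9; |n| = √94.
Distance = |-9| / √94 = 9/√94 ≈ 0.928.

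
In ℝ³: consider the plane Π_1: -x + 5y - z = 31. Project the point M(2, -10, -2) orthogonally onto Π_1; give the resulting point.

(-1, 5, -5)

Foot = M − λn with λ = (n·M − d)/|n|² = (-50 − 31)/27 = -3.
Foot = (2, -10, -2) − (-3)·(-1, 5, -1) = (-1, 5, -5).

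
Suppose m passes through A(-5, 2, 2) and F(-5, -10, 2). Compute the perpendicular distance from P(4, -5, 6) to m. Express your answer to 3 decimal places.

9.849

A direction vector for m is F − A = (0, -12, 0).
Taking (-5, 2, 2) on m with direction v = (0, -12, 0): w = P − (-5, 2, 2) = (9, -7, 4), and w × v = (48, 0, -108).
Distance = |w × v| / |v| = √13968 / √144 ≈ 9.849.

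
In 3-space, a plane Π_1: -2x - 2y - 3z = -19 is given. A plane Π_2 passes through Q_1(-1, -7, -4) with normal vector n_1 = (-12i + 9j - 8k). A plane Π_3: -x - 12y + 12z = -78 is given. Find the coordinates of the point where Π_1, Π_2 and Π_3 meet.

(6, 5, -1)

Π_2: n_1·r = n_1·Q_1 gives -12x + 9y - 8z = -19.
Solving the 3×3 linear system -2x - 2y - 3z = -19, -12x + 9y - 8z = -19, -x - 12y + 12z = -78 (e.g. by elimination or Cramer's rule, determinant = -787) gives (6, 5, -1).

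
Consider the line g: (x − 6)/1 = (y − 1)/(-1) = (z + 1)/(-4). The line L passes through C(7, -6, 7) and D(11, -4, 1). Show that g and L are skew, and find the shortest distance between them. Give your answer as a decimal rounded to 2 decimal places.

g has direction (1, -1, -4) through (6, 1, -1).
A direction vector for L is D − C = (4, 2, -6).
Common perpendicular direction n = (1, -1, -4) × (4, 2, -6) = (14, -10, 6).
With w = (7, -6, 7) − (6, 1, -1) = (1, -7, 8), w · n = 132.
Since n ≠ 0 the lines are not parallel, and w · n = 132 ≠ 0 so they do not intersect; hence they are skew.
Distance = |w · n| / |n| = |132| / √332 ≈ 7.24.

7.24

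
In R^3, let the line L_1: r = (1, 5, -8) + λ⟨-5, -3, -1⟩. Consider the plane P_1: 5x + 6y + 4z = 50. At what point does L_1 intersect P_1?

Substitute r = (1, 5, -8) + t(-5, -3, -1) into the plane: 3 + (-47)t = 50, so t = -1.
Intersection: (1, 5, -8) + (-1)·(-5, -3, -1) = (6, 8, -7).

(6, 8, -7)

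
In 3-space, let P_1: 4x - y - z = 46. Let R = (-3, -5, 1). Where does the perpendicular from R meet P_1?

Foot = R − λn with λ = (n·R − d)/|n|² = (-8 − 46)/18 = -3.
Foot = (-3, -5, 1) − (-3)·(4, -1, -1) = (9, -8, -2).

(9, -8, -2)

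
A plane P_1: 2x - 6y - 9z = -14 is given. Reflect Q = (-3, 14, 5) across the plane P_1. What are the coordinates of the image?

λ = (n·Q − d)/|n|² = (-135 − (-14))/121 = -1.
Reflection = Q − 2λn = (-3, 14, 5) − (-2)·(2, -6, -9) = (1, 2, -13).

(1, 2, -13)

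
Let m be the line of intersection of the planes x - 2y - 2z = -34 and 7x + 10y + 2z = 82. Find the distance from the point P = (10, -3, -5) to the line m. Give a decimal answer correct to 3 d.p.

Direction of m: (1, -2, -2) × (7, 10, 2) = (16, -16, 24).
A point on m: solving the two plane equations with x = -2 gives (-2, 8, 8).
Taking (-2, 8, 8) on m with direction v = (16, -16, 24): w = P − (-2, 8, 8) = (12, -11, -13), and w × v = (-472, -496, -16).
Distance = |w × v| / |v| = √469056 / √1088 ≈ 20.763.

20.763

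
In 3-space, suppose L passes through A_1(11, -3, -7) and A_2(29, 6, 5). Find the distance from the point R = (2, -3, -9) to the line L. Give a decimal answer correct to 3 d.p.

4.689

A direction vector for L is A_2 − A_1 = (18, 9, 12).
Taking (11, -3, -7) on L with direction v = (18, 9, 12): w = R − (11, -3, -7) = (-9, 0, -2), and w × v = (18, 72, -81).
Distance = |w × v| / |v| = √12069 / √549 ≈ 4.689.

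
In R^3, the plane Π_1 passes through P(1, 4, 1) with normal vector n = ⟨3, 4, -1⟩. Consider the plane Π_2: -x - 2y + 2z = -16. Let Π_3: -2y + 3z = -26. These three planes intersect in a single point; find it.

(-8, 10, -2)

Π_1: n·r = n·P gives 3x + 4y - z = 18.
Solving the 3×3 linear system 3x + 4y - z = 18, -x - 2y + 2z = -16, -2y + 3z = -26 (e.g. by elimination or Cramer's rule, determinant = 4) gives (-8, 10, -2).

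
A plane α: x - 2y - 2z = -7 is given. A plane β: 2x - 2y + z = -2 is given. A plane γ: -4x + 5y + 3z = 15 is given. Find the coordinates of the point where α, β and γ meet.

(-1, 1, 2)

Solving the 3×3 linear system x - 2y - 2z = -7, 2x - 2y + z = -2, -4x + 5y + 3z = 15 (e.g. by elimination or Cramer's rule, determinant = 5) gives (-1, 1, 2).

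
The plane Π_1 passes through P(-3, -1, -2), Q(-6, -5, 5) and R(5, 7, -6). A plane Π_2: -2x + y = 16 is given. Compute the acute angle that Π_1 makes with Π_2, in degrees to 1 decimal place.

PQ = (-3, -4, 7), PR = (8, 8, -4); a normal to Π_1 is PQ × PR = (-40, 44, 8).
Using P: Π_1 has equation -40x + 44y + 8z = 60.
cos θ = |n₁·n₂| / (|n₁||n₂|) = |124| / (√3600 · √5).
θ = arccos(0.92424) ≈ 22.4°.

22.4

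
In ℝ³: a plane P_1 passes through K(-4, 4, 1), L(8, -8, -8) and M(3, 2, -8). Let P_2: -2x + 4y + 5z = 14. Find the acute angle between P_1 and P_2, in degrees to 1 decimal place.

KL = (12, -12, -9), KM = (7, -2, -9); a normal to P_1 is KL × KM = (90, 45, 60).
Using K: P_1 has equation 90x + 45y + 60z = -120.
cos θ = |n₁·n₂| / (|n₁||n₂|) = |300| / (√13725 · √45).
θ = arccos(0.38173) ≈ 67.6°.

67.6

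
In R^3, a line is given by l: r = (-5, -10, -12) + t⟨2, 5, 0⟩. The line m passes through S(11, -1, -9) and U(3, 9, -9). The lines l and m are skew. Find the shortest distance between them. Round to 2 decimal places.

3.00

A direction vector for m is U − S = (-8, 10, 0).
Common perpendicular direction n = (2, 5, 0) × (-8, 10, 0) = (0, 0, 60).
With w = (11, -1, -9) − (-5, -10, -12) = (16, 9, 3), w · n = 180.
Distance = |w · n| / |n| = |180| / √3600 ≈ 3.00.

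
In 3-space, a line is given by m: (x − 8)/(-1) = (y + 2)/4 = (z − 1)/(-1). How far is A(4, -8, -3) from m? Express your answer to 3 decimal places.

7.333

m has direction (-1, 4, -1) through (8, -2, 1).
Taking (8, -2, 1) on m with direction v = (-1, 4, -1): w = A − (8, -2, 1) = (-4, -6, -4), and w × v = (22, 0, -22).
Distance = |w × v| / |v| = √968 / √18 ≈ 7.333.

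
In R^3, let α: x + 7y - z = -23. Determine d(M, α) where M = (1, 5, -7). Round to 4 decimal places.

n·M − d = (1)·(1) + (7)·(5) + (-1)·(-7) − (-23) = 66; |n| = √51.
Distance = |66| / √51 = 66/√51 ≈ 9.2418.

9.2418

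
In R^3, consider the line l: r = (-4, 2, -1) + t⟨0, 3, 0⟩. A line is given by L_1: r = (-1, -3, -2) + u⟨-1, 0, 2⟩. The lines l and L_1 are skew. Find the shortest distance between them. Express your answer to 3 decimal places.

Common perpendicular direction n = (0, 3, 0) × (-1, 0, 2) = (6, 0, 3).
With w = (-1, -3, -2) − (-4, 2, -1) = (3, -5, -1), w · n = 15.
Distance = |w · n| / |n| = |15| / √45 ≈ 2.236.

2.236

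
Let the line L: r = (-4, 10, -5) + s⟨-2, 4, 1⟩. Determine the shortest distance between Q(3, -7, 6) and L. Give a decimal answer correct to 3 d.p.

14.797

Taking (-4, 10, -5) on L with direction v = (-2, 4, 1): w = Q − (-4, 10, -5) = (7, -17, 11), and w × v = (-61, -29, -6).
Distance = |w × v| / |v| = √4598 / √21 ≈ 14.797.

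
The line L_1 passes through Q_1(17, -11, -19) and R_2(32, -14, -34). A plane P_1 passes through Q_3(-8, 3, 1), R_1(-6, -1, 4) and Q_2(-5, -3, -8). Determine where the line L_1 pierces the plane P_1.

A direction vector for L_1 is R_2 − Q_1 = (15, -3, -15).
Q_3R_1 = (2, -4, 3), Q_3Q_2 = (3, -6, -9); a normal to P_1 is Q_3R_1 × Q_3Q_2 = (54, 27, 0).
Using Q_3: P_1 has equation 54x + 27y = -351.
Substitute r = (17, -11, -19) + t(15, -3, -15) into the plane: 621 + 729t = -351, so t = -4/3.
Intersection: (17, -11, -19) + (-4/3)·(15, -3, -15) = (-3, -7, 1).

(-3, -7, 1)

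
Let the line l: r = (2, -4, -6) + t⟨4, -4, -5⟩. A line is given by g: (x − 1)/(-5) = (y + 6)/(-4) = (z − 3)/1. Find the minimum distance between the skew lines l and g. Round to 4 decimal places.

7.1111

g has direction (-5, -4, 1) through (1, -6, 3).
Common perpendicular direction n = (4, -4, -5) × (-5, -4, 1) = (-24, 21, -36).
With w = (1, -6, 3) − (2, -4, -6) = (-1, -2, 9), w · n = -342.
Distance = |w · n| / |n| = |-342| / √2313 ≈ 7.1111.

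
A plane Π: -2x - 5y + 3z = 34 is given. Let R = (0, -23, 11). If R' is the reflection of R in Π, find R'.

(12, 7, -7)

λ = (n·R − d)/|n|² = (148 − 34)/38 = 3.
Reflection = R − 2λn = (0, -23, 11) − 6·(-2, -5, 3) = (12, 7, -7).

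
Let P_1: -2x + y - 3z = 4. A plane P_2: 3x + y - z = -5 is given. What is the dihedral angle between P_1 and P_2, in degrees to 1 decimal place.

cos θ = |n₁·n₂| / (|n₁||n₂|) = |-2| / (√14 · √11).
θ = arccos(0.16116) ≈ 80.7°.

80.7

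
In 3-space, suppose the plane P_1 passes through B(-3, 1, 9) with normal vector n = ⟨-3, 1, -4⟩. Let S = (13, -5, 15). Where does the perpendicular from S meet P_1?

P_1: n·r = n·B gives -3x + y - 4z = -26.
Foot = S − λn with λ = (n·S − d)/|n|² = (-104 − (-26))/26 = -3.
Foot = (13, -5, 15) − (-3)·(-3, 1, -4) = (4, -2, 3).

(4, -2, 3)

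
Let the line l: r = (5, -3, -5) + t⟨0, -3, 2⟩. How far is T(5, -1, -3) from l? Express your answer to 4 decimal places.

2.7735

Taking (5, -3, -5) on l with direction v = (0, -3, 2): w = T − (5, -3, -5) = (0, 2, 2), and w × v = (10, 0, 0).
Distance = |w × v| / |v| = √100 / √13 ≈ 2.7735.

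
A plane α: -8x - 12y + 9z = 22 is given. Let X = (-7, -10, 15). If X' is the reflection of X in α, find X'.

λ = (n·X − d)/|n|² = (311 − 22)/289 = 1.
Reflection = X − 2λn = (-7, -10, 15) − 2·(-8, -12, 9) = (9, 14, -3).

(9, 14, -3)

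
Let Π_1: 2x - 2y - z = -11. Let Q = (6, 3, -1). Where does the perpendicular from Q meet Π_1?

Foot = Q − λn with λ = (n·Q − d)/|n|² = (7 − (-11))/9 = 2.
Foot = (6, 3, -1) − 2·(2, -2, -1) = (2, 7, 1).

(2, 7, 1)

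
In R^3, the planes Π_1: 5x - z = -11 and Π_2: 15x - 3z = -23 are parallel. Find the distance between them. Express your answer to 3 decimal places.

Rescale Π_2 by 1/3: 5x - z = -23/3. Then distance = |-11 − (-23/3)| / √26 ≈ 0.654.

0.654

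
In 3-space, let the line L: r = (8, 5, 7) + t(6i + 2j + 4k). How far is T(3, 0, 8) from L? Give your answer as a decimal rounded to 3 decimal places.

Taking (8, 5, 7) on L with direction v = (6, 2, 4): w = T − (8, 5, 7) = (-5, -5, 1), and w × v = (-22, 26, 20).
Distance = |w × v| / |v| = √1560 / √56 ≈ 5.278.

5.278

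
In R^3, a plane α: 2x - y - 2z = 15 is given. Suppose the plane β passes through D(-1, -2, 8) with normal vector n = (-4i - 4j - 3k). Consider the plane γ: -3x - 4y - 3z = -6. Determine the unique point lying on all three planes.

β: n·r = n·D gives -4x - 4y - 3z = -12.
Solving the 3×3 linear system 2x - y - 2z = 15, -4x - 4y - 3z = -12, -3x - 4y - 3z = -6 (e.g. by elimination or Cramer's rule, determinant = -5) gives (6, -3, 0).

(6, -3, 0)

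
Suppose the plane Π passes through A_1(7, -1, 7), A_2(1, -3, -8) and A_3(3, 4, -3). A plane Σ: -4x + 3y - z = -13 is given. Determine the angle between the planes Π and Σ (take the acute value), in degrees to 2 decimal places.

A_1A_2 = (-6, -2, -15), A_1A_3 = (-4, 5, -10); a normal to Π is A_1A_2 × A_1A_3 = (95, 0, -38).
Using A_1: Π has equation 95x - 38z = 399.
cos θ = |n₁·n₂| / (|n₁||n₂|) = |-342| / (√10469 · √26).
θ = arccos(0.65552) ≈ 49.04°.

49.04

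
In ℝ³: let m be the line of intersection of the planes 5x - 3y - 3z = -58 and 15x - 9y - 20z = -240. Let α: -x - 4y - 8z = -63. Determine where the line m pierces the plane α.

(-5, 5, 6)

Direction of m: (5, -3, -3) × (15, -9, -20) = (33, 55, 0).
A point on m: solving the two plane equations with x = 7 gives (7, 25, 6).
Substitute r = (7, 25, 6) + t(33, 55, 0) into the plane: -155 + (-253)t = -63, so t = -4/11.
Intersection: (7, 25, 6) + (-4/11)·(33, 55, 0) = (-5, 5, 6).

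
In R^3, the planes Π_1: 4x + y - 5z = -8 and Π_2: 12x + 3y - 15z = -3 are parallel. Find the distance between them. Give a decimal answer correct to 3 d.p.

Rescale Π_2 by 1/3: 4x + y - 5z = -1. Then distance = |-8 − (-1)| / √42 ≈ 1.080.

1.080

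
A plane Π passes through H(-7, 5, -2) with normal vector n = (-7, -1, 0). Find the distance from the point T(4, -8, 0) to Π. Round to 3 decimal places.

Π: n·r = n·H gives -7x - y = 44.
n·T − d = (-7)·(4) + (-1)·(-8) + (0)·(0) − 44 = -64; |n| = √50.
Distance = |-64| / √50 = 64/√50 ≈ 9.051.

9.051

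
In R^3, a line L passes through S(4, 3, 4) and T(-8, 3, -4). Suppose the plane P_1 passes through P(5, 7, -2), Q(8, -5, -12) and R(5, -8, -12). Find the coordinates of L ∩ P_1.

A direction vector for L is T − S = (-12, 0, -8).
PQ = (3, -12, -10), PR = (0, -15, -10); a normal to P_1 is PQ × PR = (-30, 30, -45).
Using P: P_1 has equation -30x + 30y - 45z = 150.
Substitute r = (4, 3, 4) + t(-12, 0, -8) into the plane: -210 + 720t = 150, so t = 1/2.
Intersection: (4, 3, 4) + (1/2)·(-12, 0, -8) = (-2, 3, 0).

(-2, 3, 0)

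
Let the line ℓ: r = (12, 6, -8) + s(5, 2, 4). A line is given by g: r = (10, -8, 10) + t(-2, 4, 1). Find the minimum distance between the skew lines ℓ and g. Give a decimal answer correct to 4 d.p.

20.9286

Common perpendicular direction n = (5, 2, 4) × (-2, 4, 1) = (-14, -13, 24).
With w = (10, -8, 10) − (12, 6, -8) = (-2, -14, 18), w · n = 642.
Distance = |w · n| / |n| = |642| / √941 ≈ 20.9286.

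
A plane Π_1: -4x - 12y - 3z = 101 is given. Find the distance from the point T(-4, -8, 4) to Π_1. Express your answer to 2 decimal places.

0.08

n·T − d = (-4)·(-4) + (-12)·(-8) + (-3)·(4) − 101 = -1; |n| = √169.
Distance = |-1| / √169 = 1/√169 ≈ 0.08.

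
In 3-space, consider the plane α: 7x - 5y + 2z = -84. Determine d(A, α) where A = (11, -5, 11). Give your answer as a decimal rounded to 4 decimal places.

23.5514

n·A − d = (7)·(11) + (-5)·(-5) + (2)·(11) − (-84) = 208; |n| = √78.
Distance = |208| / √78 = 208/√78 ≈ 23.5514.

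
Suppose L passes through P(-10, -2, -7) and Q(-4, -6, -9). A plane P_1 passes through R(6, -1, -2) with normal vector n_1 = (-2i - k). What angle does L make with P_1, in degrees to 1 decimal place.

A direction vector for L is Q − P = (6, -4, -2).
P_1: n_1·r = n_1·R gives -2x - z = -10.
sin θ = |n·v| / (|n||v|) = |-10| / (√5 · √56) = 0.59761.
θ ≈ 36.7°.

36.7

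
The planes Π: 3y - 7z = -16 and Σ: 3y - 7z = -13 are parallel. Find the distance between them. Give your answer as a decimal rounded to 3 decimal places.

0.394

Same normal n = (0, 3, -7) with |n| = √58; distance = |-16 − (-13)| / |n| = 3/√58 ≈ 0.394.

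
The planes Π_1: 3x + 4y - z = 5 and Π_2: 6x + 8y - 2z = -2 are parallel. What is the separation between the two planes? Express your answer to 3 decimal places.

1.177

Rescale Π_2 by 1/2: 3x + 4y - z = -1. Then distance = |5 − (-1)| / √26 ≈ 1.177.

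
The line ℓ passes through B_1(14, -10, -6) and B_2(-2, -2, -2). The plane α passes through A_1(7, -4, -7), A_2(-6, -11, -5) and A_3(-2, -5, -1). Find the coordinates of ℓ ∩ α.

A direction vector for ℓ is B_2 − B_1 = (-16, 8, 4).
A_1A_2 = (-13, -7, 2), A_1A_3 = (-9, -1, 6); a normal to α is A_1A_2 × A_1A_3 = (-40, 60, -50).
Using A_1: α has equation -40x + 60y - 50z = -170.
Substitute r = (14, -10, -6) + t(-16, 8, 4) into the plane: -860 + 920t = -170, so t = 3/4.
Intersection: (14, -10, -6) + (3/4)·(-16, 8, 4) = (2, -4, -3).

(2, -4, -3)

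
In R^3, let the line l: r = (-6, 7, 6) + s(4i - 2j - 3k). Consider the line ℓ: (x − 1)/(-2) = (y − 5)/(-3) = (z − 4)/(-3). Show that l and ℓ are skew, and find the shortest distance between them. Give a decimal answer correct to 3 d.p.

1.030

ℓ has direction (-2, -3, -3) through (1, 5, 4).
Common perpendicular direction n = (4, -2, -3) × (-2, -3, -3) = (-3, 18, -16).
With w = (1, 5, 4) − (-6, 7, 6) = (7, -2, -2), w · n = -25.
Since n ≠ 0 the lines are not parallel, and w · n = -25 ≠ 0 so they do not intersect; hence they are skew.
Distance = |w · n| / |n| = |-25| / √589 ≈ 1.030.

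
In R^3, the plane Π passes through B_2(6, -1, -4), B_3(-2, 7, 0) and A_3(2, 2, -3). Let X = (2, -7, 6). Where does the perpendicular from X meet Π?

(6, 1, -2)

B_2B_3 = (-8, 8, 4), B_2A_3 = (-4, 3, 1); a normal to Π is B_2B_3 × B_2A_3 = (-4, -8, 8).
Using B_2: Π has equation -4x - 8y + 8z = -48.
Foot = X − λn with λ = (n·X − d)/|n|² = (96 − (-48))/144 = 1.
Foot = (2, -7, 6) − 1·(-4, -8, 8) = (6, 1, -2).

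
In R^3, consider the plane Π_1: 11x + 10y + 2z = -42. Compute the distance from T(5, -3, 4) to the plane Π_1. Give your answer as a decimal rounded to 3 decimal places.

n·T − d = (11)·(5) + (10)·(-3) + (2)·(4) − (-42) = 75; |n| = √225.
Distance = |75| / √225 = 75/√225 ≈ 5.000.

5.000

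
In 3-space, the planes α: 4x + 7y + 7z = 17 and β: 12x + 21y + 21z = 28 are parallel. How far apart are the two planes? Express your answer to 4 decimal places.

Rescale β by 1/3: 4x + 7y + 7z = 28/3. Then distance = |17 − (28/3)| / √114 ≈ 0.7180.

0.7180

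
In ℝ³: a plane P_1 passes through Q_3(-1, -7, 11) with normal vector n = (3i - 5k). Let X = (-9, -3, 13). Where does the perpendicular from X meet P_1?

P_1: n·r = n·Q_3 gives 3x - 5z = -58.
Foot = X − λn with λ = (n·X − d)/|n|² = (-92 − (-58))/34 = -1.
Foot = (-9, -3, 13) − (-1)·(3, 0, -5) = (-6, -3, 8).

(-6, -3, 8)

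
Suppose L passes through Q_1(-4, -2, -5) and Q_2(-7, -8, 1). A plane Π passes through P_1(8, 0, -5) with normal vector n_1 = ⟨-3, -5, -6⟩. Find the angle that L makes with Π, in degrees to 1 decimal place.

A direction vector for L is Q_2 − Q_1 = (-3, -6, 6).
Π: n_1·r = n_1·P_1 gives -3x - 5y - 6z = 6.
sin θ = |n·v| / (|n||v|) = |3| / (√70 · √81) = 0.03984.
θ ≈ 2.3°.

2.3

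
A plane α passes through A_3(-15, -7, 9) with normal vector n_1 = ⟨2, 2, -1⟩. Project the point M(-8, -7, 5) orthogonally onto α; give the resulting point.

α: n_1·r = n_1·A_3 gives 2x + 2y - z = -53.
Foot = M − λn with λ = (n·M − d)/|n|² = (-35 − (-53))/9 = 2.
Foot = (-8, -7, 5) − 2·(2, 2, -1) = (-12, -11, 7).

(-12, -11, 7)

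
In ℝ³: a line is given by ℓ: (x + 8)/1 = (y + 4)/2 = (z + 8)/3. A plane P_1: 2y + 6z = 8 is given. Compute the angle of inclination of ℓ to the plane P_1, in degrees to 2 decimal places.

ℓ has direction (1, 2, 3) through (-8, -4, -8).
sin θ = |n·v| / (|n||v|) = |22| / (√40 · √14) = 0.92967.
θ ≈ 68.38°.

68.38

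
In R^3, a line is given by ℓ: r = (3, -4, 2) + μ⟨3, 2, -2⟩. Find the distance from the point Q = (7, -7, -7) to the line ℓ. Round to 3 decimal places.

Taking (3, -4, 2) on ℓ with direction v = (3, 2, -2): w = Q − (3, -4, 2) = (4, -3, -9), and w × v = (24, -19, 17).
Distance = |w × v| / |v| = √1226 / √17 ≈ 8.492.

8.492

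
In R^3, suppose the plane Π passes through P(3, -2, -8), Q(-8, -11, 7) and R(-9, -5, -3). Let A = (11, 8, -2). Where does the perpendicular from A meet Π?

PQ = (-11, -9, 15), PR = (-12, -3, 5); a normal to Π is PQ × PR = (0, -125, -75).
Using P: Π has equation -125y - 75z = 850.
Foot = A − λn with λ = (n·A − d)/|n|² = (-850 − 850)/21250 = -2/25.
Foot = (11, 8, -2) − (-2/25)·(0, -125, -75) = (11, -2, -8).

(11, -2, -8)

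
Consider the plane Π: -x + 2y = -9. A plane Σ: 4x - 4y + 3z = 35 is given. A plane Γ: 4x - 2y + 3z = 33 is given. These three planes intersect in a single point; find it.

(7, -1, 1)

Solving the 3×3 linear system -x + 2y = -9, 4x - 4y + 3z = 35, 4x - 2y + 3z = 33 (e.g. by elimination or Cramer's rule, determinant = 6) gives (7, -1, 1).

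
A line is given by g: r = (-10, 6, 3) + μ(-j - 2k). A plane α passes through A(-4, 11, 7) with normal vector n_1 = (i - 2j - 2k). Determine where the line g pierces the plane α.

(-10, 8, 7)

α: n_1·r = n_1·A gives x - 2y - 2z = -40.
Substitute r = (-10, 6, 3) + t(0, -1, -2) into the plane: -28 + 6t = -40, so t = -2.
Intersection: (-10, 6, 3) + (-2)·(0, -1, -2) = (-10, 8, 7).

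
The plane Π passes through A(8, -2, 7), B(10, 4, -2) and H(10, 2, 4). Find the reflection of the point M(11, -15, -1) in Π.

AB = (2, 6, -9), AH = (2, 4, -3); a normal to Π is AB × AH = (18, -12, -4).
Using A: Π has equation 18x - 12y - 4z = 140.
λ = (n·M − d)/|n|² = (382 − 140)/484 = 1/2.
Reflection = M − 2λn = (11, -15, -1) − 1·(18, -12, -4) = (-7, -3, 3).

(-7, -3, 3)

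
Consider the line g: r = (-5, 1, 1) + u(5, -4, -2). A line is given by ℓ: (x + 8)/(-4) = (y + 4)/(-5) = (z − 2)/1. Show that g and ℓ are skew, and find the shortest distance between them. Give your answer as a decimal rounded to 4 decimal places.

ℓ has direction (-4, -5, 1) through (-8, -4, 2).
Common perpendicular direction n = (5, -4, -2) × (-4, -5, 1) = (-14, 3, -41).
With w = (-8, -4, 2) − (-5, 1, 1) = (-3, -5, 1), w · n = -14.
Since n ≠ 0 the lines are not parallel, and w · n = -14 ≠ 0 so they do not intersect; hence they are skew.
Distance = |w · n| / |n| = |-14| / √1886 ≈ 0.3224.

0.3224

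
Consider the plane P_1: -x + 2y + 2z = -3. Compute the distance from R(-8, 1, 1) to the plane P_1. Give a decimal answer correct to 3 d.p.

n·R − d = (-1)·(-8) + (2)·(1) + (2)·(1) − (-3) = 15; |n| = √9.
Distance = |15| / √9 = 15/√9 ≈ 5.000.

5.000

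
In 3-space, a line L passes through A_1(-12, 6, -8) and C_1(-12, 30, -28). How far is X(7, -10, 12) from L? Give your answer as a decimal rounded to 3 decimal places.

A direction vector for L is C_1 − A_1 = (0, 24, -20).
Taking (-12, 6, -8) on L with direction v = (0, 24, -20): w = X − (-12, 6, -8) = (19, -16, 20), and w × v = (-160, 380, 456).
Distance = |w × v| / |v| = √377936 / √976 ≈ 19.678.

19.678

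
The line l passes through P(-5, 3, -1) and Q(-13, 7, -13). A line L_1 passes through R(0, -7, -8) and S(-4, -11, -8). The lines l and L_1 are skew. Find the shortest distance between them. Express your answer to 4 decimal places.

A direction vector for l is Q − P = (-8, 4, -12).
A direction vector for L_1 is S − R = (-4, -4, 0).
Common perpendicular direction n = (-8, 4, -12) × (-4, -4, 0) = (-48, 48, 48).
With w = (0, -7, -8) − (-5, 3, -1) = (5, -10, -7), w · n = -1056.
Distance = |w · n| / |n| = |-1056| / √6912 ≈ 12.7017.

12.7017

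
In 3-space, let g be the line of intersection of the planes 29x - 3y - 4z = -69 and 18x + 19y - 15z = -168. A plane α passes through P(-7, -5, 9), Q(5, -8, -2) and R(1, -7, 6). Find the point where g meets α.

(-3, -6, 0)

Direction of g: (29, -3, -4) × (18, 19, -15) = (121, 363, 605).
A point on g: solving the two plane equations with x = 1 gives (1, 6, 20).
PQ = (12, -3, -11), PR = (8, -2, -3); a normal to α is PQ × PR = (-13, -52, 0).
Using P: α has equation -13x - 52y = 351.
Substitute r = (1, 6, 20) + t(121, 363, 605) into the plane: -325 + (-20449)t = 351, so t = -4/121.
Intersection: (1, 6, 20) + (-4/121)·(121, 363, 605) = (-3, -6, 0).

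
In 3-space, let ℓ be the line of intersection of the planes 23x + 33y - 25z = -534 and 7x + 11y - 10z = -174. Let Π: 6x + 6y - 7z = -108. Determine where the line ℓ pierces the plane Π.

Direction of ℓ: (23, 33, -25) × (7, 11, -10) = (-55, 55, 22).
A point on ℓ: solving the two plane equations with x = 4 gives (4, -22, -4).
Substitute r = (4, -22, -4) + t(-55, 55, 22) into the plane: -80 + (-154)t = -108, so t = 2/11.
Intersection: (4, -22, -4) + (2/11)·(-55, 55, 22) = (-6, -12, 0).

(-6, -12, 0)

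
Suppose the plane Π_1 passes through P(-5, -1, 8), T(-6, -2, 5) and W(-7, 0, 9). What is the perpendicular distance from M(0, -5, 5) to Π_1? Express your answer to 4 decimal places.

PT = (-1, -1, -3), PW = (-2, 1, 1); a normal to Π_1 is PT × PW = (2, 7, -3).
Using P: Π_1 has equation 2x + 7y - 3z = -41.
n·M − d = (2)·(0) + (7)·(-5) + (-3)·(5) − (-41) = -9; |n| = √62.
Distance = |-9| / √62 = 9/√62 ≈ 1.1430.

1.1430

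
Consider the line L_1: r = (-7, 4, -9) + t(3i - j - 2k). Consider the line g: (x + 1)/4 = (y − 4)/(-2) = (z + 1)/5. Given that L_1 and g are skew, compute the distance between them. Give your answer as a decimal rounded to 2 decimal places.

g has direction (4, -2, 5) through (-1, 4, -1).
Common perpendicular direction n = (3, -1, -2) × (4, -2, 5) = (-9, -23, -2).
With w = (-1, 4, -1) − (-7, 4, -9) = (6, 0, 8), w · n = -70.
Distance = |w · n| / |n| = |-70| / √614 ≈ 2.82.

2.82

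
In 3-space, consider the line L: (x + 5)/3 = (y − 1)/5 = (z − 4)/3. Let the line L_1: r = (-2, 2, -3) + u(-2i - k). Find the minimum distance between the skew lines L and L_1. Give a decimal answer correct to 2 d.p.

7.60

L has direction (3, 5, 3) through (-5, 1, 4).
Common perpendicular direction n = (3, 5, 3) × (-2, 0, -1) = (-5, -3, 10).
With w = (-2, 2, -3) − (-5, 1, 4) = (3, 1, -7), w · n = -88.
Distance = |w · n| / |n| = |-88| / √134 ≈ 7.60.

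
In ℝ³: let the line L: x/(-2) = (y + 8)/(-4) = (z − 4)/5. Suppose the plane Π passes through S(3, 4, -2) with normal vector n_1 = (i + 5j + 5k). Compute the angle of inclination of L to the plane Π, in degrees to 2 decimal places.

3.59

L has direction (-2, -4, 5) through (0, -8, 4).
Π: n_1·r = n_1·S gives x + 5y + 5z = 13.
sin θ = |n·v| / (|n||v|) = |3| / (√51 · √45) = 0.06262.
θ ≈ 3.59°.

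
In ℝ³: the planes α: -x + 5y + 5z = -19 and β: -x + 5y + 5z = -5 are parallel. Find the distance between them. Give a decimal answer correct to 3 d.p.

1.960

Same normal n = (-1, 5, 5) with |n| = √51; distance = |-19 − (-5)| / |n| = 14/√51 ≈ 1.960.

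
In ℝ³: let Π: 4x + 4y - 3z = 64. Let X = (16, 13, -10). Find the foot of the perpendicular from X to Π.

Foot = X − λn with λ = (n·X − d)/|n|² = (146 − 64)/41 = 2.
Foot = (16, 13, -10) − 2·(4, 4, -3) = (8, 5, -4).

(8, 5, -4)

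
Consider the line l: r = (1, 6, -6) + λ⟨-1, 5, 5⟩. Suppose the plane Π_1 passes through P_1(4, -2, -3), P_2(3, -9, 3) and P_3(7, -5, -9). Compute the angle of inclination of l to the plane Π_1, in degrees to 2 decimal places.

14.81

P_1P_2 = (-1, -7, 6), P_1P_3 = (3, -3, -6); a normal to Π_1 is P_1P_2 × P_1P_3 = (60, 12, 24).
Using P_1: Π_1 has equation 60x + 12y + 24z = 144.
sin θ = |n·v| / (|n||v|) = |120| / (√4320 · √51) = 0.25565.
θ ≈ 14.81°.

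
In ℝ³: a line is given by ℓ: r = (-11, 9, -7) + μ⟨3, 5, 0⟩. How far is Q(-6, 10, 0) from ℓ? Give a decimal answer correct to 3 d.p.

7.952

Taking (-11, 9, -7) on ℓ with direction v = (3, 5, 0): w = Q − (-11, 9, -7) = (5, 1, 7), and w × v = (-35, 21, 22).
Distance = |w × v| / |v| = √2150 / √34 ≈ 7.952.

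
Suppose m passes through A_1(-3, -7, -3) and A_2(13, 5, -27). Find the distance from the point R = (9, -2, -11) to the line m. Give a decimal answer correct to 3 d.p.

A direction vector for m is A_2 − A_1 = (16, 12, -24).
Taking (-3, -7, -3) on m with direction v = (16, 12, -24): w = R − (-3, -7, -3) = (12, 5, -8), and w × v = (-24, 160, 64).
Distance = |w × v| / |v| = √30272 / √976 ≈ 5.569.

5.569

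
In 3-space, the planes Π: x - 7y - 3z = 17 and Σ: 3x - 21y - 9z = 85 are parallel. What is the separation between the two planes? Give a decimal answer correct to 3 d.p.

Rescale Σ by 1/3: x - 7y - 3z = 85/3. Then distance = |17 − (85/3)| / √59 ≈ 1.475.

1.475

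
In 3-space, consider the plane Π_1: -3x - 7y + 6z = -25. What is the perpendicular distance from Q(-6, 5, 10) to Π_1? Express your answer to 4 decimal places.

7.0137

n·Q − d = (-3)·(-6) + (-7)·(5) + (6)·(10) − (-25) = 68; |n| = √94.
Distance = |68| / √94 = 68/√94 ≈ 7.0137.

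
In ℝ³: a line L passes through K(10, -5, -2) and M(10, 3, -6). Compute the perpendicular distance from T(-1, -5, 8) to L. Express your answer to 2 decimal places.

14.18

A direction vector for L is M − K = (0, 8, -4).
Taking (10, -5, -2) on L with direction v = (0, 8, -4): w = T − (10, -5, -2) = (-11, 0, 10), and w × v = (-80, -44, -88).
Distance = |w × v| / |v| = √16080 / √80 ≈ 14.18.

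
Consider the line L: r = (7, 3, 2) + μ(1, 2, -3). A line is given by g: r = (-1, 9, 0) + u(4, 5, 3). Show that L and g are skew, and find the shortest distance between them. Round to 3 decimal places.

9.699

Common perpendicular direction n = (1, 2, -3) × (4, 5, 3) = (21, -15, -3).
With w = (-1, 9, 0) − (7, 3, 2) = (-8, 6, -2), w · n = -252.
Since n ≠ 0 the lines are not parallel, and w · n = -252 ≠ 0 so they do not intersect; hence they are skew.
Distance = |w · n| / |n| = |-252| / √675 ≈ 9.699.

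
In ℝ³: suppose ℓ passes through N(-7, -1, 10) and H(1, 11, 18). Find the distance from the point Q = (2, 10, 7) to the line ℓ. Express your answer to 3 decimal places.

9.586

A direction vector for ℓ is H − N = (8, 12, 8).
Taking (-7, -1, 10) on ℓ with direction v = (8, 12, 8): w = Q − (-7, -1, 10) = (9, 11, -3), and w × v = (124, -96, 20).
Distance = |w × v| / |v| = √24992 / √272 ≈ 9.586.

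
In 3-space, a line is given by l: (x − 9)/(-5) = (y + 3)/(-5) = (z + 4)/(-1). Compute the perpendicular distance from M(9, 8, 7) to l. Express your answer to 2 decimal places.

12.51

l has direction (-5, -5, -1) through (9, -3, -4).
Taking (9, -3, -4) on l with direction v = (-5, -5, -1): w = M − (9, -3, -4) = (0, 11, 11), and w × v = (44, -55, 55).
Distance = |w × v| / |v| = √7986 / √51 ≈ 12.51.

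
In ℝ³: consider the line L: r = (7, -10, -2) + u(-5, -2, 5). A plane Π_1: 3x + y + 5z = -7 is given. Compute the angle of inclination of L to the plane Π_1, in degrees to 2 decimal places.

sin θ = |n·v| / (|n||v|) = |8| / (√35 · √54) = 0.18402.
θ ≈ 10.60°.

10.60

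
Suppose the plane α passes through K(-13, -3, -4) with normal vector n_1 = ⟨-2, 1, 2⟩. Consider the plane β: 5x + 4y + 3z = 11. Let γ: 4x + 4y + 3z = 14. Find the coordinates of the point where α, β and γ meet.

(-3, 5, 2)

α: n_1·r = n_1·K gives -2x + y + 2z = 15.
Solving the 3×3 linear system -2x + y + 2z = 15, 5x + 4y + 3z = 11, 4x + 4y + 3z = 14 (e.g. by elimination or Cramer's rule, determinant = 5) gives (-3, 5, 2).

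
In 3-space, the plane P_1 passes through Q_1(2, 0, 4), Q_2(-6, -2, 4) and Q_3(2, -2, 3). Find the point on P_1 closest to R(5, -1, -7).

Q_1Q_2 = (-8, -2, 0), Q_1Q_3 = (0, -2, -1); a normal to P_1 is Q_1Q_2 × Q_1Q_3 = (2, -8, 16).
Using Q_1: P_1 has equation 2x - 8y + 16z = 68.
Foot = R − λn with λ = (n·R − d)/|n|² = (-94 − 68)/324 = -1/2.
Foot = (5, -1, -7) − (-1/2)·(2, -8, 16) = (6, -5, 1).

(6, -5, 1)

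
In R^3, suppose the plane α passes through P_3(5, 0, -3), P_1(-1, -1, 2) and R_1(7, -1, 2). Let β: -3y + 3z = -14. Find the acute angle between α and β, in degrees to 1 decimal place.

P_3P_1 = (-6, -1, 5), P_3R_1 = (2, -1, 5); a normal to α is P_3P_1 × P_3R_1 = (0, 40, 8).
Using P_3: α has equation 40y + 8z = -24.
cos θ = |n₁·n₂| / (|n₁||n₂|) = |-96| / (√1664 · √18).
θ = arccos(0.55470) ≈ 56.3°.

56.3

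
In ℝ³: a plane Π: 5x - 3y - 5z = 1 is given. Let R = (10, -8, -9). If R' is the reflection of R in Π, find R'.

λ = (n·R − d)/|n|² = (119 − 1)/59 = 2.
Reflection = R − 2λn = (10, -8, -9) − 4·(5, -3, -5) = (-10, 4, 11).

(-10, 4, 11)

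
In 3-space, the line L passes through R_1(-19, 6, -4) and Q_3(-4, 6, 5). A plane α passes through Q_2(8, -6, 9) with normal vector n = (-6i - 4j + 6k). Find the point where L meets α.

A direction vector for L is Q_3 − R_1 = (15, 0, 9).
α: n·r = n·Q_2 gives -6x - 4y + 6z = 30.
Substitute r = (-19, 6, -4) + t(15, 0, 9) into the plane: 66 + (-36)t = 30, so t = 1.
Intersection: (-19, 6, -4) + 1·(15, 0, 9) = (-4, 6, 5).

(-4, 6, 5)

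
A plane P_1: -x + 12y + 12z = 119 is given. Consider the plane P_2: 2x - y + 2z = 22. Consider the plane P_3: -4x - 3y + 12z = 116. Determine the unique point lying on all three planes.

(1, 0, 10)

Solving the 3×3 linear system -x + 12y + 12z = 119, 2x - y + 2z = 22, -4x - 3y + 12z = 116 (e.g. by elimination or Cramer's rule, determinant = -498) gives (1, 0, 10).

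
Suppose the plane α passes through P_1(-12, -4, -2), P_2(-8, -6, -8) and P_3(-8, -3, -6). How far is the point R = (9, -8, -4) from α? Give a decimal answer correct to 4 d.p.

15.0251

P_1P_2 = (4, -2, -6), P_1P_3 = (4, 1, -4); a normal to α is P_1P_2 × P_1P_3 = (14, -8, 12).
Using P_1: α has equation 14x - 8y + 12z = -160.
n·R − d = (14)·(9) + (-8)·(-8) + (12)·(-4) − (-160) = 302; |n| = √404.
Distance = |302| / √404 = 302/√404 ≈ 15.0251.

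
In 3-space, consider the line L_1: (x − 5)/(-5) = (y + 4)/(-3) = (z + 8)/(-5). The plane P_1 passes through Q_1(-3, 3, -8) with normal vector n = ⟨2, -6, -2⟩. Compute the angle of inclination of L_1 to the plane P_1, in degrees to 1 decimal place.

20.7

L_1 has direction (-5, -3, -5) through (5, -4, -8).
P_1: n·r = n·Q_1 gives 2x - 6y - 2z = -8.
sin θ = |n·v| / (|n||v|) = |18| / (√44 · √59) = 0.35328.
θ ≈ 20.7°.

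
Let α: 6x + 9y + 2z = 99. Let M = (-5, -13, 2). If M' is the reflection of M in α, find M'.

λ = (n·M − d)/|n|² = (-143 − 99)/121 = -2.
Reflection = M − 2λn = (-5, -13, 2) − (-4)·(6, 9, 2) = (19, 23, 10).

(19, 23, 10)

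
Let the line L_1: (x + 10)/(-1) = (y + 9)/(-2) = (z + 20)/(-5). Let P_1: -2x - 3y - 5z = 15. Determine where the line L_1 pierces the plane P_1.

(-6, -1, 0)

L_1 has direction (-1, -2, -5) through (-10, -9, -20).
Substitute r = (-10, -9, -20) + t(-1, -2, -5) into the plane: 147 + 33t = 15, so t = -4.
Intersection: (-10, -9, -20) + (-4)·(-1, -2, -5) = (-6, -1, 0).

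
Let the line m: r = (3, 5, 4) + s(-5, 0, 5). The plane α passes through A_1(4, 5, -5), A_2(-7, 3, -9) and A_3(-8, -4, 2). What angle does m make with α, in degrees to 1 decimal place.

35.0

A_1A_2 = (-11, -2, -4), A_1A_3 = (-12, -9, 7); a normal to α is A_1A_2 × A_1A_3 = (-50, 125, 75).
Using A_1: α has equation -50x + 125y + 75z = 50.
sin θ = |n·v| / (|n||v|) = |625| / (√23750 · √50) = 0.57354.
θ ≈ 35.0°.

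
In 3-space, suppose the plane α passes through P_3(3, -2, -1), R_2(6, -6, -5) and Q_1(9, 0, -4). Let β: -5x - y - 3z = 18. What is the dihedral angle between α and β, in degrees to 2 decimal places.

40.76

P_3R_2 = (3, -4, -4), P_3Q_1 = (6, 2, -3); a normal to α is P_3R_2 × P_3Q_1 = (20, -15, 30).
Using P_3: α has equation 20x - 15y + 30z = 60.
cos θ = |n₁·n₂| / (|n₁||n₂|) = |-175| / (√1525 · √35).
θ = arccos(0.75748) ≈ 40.76°.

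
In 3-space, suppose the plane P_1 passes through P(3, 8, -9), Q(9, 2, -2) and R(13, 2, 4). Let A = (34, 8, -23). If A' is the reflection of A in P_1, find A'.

(-20, -4, 13)

PQ = (6, -6, 7), PR = (10, -6, 13); a normal to P_1 is PQ × PR = (-36, -8, 24).
Using P: P_1 has equation -36x - 8y + 24z = -388.
λ = (n·A − d)/|n|² = (-1840 − (-388))/1936 = -3/4.
Reflection = A − 2λn = (34, 8, -23) − (-3/2)·(-36, -8, 24) = (-20, -4, 13).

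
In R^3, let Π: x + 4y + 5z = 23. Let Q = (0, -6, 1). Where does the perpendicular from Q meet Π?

Foot = Q − λn with λ = (n·Q − d)/|n|² = (-19 − 23)/42 = -1.
Foot = (0, -6, 1) − (-1)·(1, 4, 5) = (1, -2, 6).

(1, -2, 6)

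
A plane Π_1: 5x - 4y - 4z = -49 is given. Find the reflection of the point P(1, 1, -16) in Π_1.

λ = (n·P − d)/|n|² = (65 − (-49))/57 = 2.
Reflection = P − 2λn = (1, 1, -16) − 4·(5, -4, -4) = (-19, 17, 0).

(-19, 17, 0)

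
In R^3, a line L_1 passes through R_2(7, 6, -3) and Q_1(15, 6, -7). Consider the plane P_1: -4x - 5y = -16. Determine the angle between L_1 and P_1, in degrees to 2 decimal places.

33.97

A direction vector for L_1 is Q_1 − R_2 = (8, 0, -4).
sin θ = |n·v| / (|n||v|) = |-32| / (√41 · √80) = 0.55874.
θ ≈ 33.97°.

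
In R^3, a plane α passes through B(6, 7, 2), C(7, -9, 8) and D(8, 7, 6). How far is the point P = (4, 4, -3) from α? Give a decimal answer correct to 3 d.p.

0.778

BC = (1, -16, 6), BD = (2, 0, 4); a normal to α is BC × BD = (-64, 8, 32).
Using B: α has equation -64x + 8y + 32z = -264.
n·P − d = (-64)·(4) + (8)·(4) + (32)·(-3) − (-264) = -56; |n| = √5184.
Distance = |-56| / √5184 = 56/√5184 ≈ 0.778.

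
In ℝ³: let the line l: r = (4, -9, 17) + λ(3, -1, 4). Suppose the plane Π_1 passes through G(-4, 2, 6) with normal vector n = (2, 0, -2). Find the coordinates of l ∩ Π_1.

(-5, -6, 5)

Π_1: n·r = n·G gives 2x - 2z = -20.
Substitute r = (4, -9, 17) + t(3, -1, 4) into the plane: -26 + (-2)t = -20, so t = -3.
Intersection: (4, -9, 17) + (-3)·(3, -1, 4) = (-5, -6, 5).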